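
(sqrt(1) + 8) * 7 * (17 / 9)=119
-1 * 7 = -7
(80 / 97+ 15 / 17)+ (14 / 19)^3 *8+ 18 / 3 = 123369879 / 11310491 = 10.91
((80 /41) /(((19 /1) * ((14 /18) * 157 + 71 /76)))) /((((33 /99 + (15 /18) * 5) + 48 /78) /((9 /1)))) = 673920 /458940839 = 0.00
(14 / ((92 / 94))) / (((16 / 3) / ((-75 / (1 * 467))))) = -0.43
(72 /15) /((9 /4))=2.13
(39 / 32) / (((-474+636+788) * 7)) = 0.00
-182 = -182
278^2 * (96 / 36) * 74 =45752128 / 3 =15250709.33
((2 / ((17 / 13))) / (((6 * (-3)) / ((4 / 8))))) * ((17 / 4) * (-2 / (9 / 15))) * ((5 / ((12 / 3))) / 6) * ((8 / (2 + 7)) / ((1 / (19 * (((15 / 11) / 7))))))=0.41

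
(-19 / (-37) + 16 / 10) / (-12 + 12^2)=391 / 24420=0.02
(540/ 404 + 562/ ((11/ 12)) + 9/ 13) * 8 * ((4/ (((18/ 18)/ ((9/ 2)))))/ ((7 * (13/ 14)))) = 2558642688/ 187759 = 13627.27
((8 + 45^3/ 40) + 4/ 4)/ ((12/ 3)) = 18297/ 32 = 571.78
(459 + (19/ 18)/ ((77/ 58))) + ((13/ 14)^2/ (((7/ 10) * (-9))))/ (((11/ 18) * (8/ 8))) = 15605657/ 33957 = 459.57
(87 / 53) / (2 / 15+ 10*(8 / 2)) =1305 / 31906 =0.04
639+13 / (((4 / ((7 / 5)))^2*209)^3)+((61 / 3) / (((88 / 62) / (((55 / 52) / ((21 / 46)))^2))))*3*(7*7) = 10613536198776890273677 / 888685402176000000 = 11942.96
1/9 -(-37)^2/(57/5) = -20516/171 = -119.98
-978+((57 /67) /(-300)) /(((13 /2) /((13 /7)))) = -22934119 /23450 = -978.00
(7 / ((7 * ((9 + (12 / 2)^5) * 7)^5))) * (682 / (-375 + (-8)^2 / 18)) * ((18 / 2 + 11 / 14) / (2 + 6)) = -46717 / 9996896107835123158975275000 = -0.00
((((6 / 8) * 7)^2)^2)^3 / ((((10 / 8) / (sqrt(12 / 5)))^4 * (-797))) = -1297883.62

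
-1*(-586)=586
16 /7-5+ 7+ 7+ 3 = 100 /7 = 14.29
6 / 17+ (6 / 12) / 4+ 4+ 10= 1969 / 136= 14.48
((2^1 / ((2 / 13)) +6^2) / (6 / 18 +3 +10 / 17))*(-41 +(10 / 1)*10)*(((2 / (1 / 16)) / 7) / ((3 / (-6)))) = -168504 / 25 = -6740.16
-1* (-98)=98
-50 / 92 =-25 / 46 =-0.54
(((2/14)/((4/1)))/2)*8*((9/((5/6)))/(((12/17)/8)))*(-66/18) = -2244/35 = -64.11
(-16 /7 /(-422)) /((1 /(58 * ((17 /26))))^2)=7.79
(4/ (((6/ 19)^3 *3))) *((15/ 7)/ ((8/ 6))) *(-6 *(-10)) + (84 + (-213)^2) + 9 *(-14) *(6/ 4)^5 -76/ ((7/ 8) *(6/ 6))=16293335/ 336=48492.07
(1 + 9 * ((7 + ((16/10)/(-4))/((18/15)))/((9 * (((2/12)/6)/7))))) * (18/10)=15129/5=3025.80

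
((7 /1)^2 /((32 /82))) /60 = 2009 /960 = 2.09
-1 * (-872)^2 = -760384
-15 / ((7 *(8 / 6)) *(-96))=15 / 896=0.02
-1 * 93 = -93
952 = 952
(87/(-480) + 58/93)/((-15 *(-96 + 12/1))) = 6583/18748800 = 0.00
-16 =-16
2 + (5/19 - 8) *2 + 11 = -47/19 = -2.47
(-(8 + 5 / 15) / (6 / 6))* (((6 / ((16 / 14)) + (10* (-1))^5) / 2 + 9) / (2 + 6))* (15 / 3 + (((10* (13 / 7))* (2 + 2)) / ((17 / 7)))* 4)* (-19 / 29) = -411254361125 / 94656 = -4344725.76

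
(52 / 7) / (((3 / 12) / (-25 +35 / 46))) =-115960 / 161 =-720.25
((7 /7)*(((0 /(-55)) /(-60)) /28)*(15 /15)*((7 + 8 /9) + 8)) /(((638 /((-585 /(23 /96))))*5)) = 0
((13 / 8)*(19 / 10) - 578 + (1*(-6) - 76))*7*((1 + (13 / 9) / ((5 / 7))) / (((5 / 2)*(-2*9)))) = 6253807 / 20250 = 308.83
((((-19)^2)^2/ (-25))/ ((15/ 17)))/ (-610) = 2215457/ 228750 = 9.69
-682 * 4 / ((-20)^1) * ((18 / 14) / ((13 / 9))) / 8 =15.18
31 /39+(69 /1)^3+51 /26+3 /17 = 435606823 /1326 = 328511.93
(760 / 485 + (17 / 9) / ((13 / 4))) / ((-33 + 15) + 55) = 24380 / 419913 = 0.06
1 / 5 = 0.20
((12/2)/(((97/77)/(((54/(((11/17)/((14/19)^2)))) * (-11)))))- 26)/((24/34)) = -714316013/210102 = -3399.85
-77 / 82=-0.94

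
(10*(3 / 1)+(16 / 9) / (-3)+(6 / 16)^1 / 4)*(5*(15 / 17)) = 637225 / 4896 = 130.15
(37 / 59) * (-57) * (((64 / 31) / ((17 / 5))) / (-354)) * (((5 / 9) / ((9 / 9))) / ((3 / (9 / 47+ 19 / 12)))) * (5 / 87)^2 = 3518515000 / 52861078616121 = 0.00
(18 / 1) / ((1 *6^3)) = 1 / 12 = 0.08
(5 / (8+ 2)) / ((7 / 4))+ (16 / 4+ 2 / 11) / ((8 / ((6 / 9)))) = 293 / 462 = 0.63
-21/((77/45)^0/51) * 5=-5355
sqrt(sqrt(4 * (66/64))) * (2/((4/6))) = 3 * 66^(1/4)/2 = 4.28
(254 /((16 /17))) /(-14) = -2159 /112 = -19.28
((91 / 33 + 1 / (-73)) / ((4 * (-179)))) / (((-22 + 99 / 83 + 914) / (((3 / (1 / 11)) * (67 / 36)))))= -3675821 / 13949597448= -0.00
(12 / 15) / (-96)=-1 / 120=-0.01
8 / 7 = 1.14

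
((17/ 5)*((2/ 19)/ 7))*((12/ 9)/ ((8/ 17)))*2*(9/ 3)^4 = 15606/ 665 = 23.47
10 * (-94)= -940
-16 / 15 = -1.07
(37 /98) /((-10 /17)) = -629 /980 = -0.64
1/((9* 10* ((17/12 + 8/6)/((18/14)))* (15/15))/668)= 1336/385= 3.47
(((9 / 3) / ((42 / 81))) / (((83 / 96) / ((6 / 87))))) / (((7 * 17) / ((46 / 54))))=6624 / 2005031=0.00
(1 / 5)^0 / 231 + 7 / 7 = 232 / 231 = 1.00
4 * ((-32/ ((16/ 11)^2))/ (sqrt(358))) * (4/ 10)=-121 * sqrt(358)/ 1790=-1.28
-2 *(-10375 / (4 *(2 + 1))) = 10375 / 6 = 1729.17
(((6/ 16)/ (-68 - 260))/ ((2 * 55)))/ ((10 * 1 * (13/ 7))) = -21/ 37523200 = -0.00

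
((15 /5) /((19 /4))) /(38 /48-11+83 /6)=96 /551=0.17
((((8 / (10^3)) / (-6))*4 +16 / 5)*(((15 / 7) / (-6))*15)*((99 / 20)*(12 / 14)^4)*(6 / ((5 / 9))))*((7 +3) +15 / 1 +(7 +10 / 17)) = -574791783984 / 35714875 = -16093.90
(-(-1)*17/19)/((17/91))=91/19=4.79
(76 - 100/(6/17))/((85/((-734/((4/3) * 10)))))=114137/850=134.28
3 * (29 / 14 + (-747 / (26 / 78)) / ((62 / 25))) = -586914 / 217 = -2704.67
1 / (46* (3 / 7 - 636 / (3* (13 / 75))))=-91 / 5118006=-0.00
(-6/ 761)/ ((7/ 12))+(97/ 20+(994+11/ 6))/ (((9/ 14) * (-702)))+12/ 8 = -737996359/ 1009679580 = -0.73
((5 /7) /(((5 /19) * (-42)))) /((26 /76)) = -361 /1911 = -0.19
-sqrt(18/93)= -sqrt(186)/31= -0.44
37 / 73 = 0.51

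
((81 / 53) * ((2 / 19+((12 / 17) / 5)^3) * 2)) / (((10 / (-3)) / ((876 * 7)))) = -35454868344 / 58341875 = -607.71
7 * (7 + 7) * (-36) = -3528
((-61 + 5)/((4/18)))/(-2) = 126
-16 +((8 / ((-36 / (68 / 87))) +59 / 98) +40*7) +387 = 49986703 / 76734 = 651.43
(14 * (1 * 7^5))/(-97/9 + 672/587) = -24426.31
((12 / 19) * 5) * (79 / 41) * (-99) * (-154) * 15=1083990600 / 779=1391515.53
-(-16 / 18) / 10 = 0.09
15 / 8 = 1.88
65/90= 13/18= 0.72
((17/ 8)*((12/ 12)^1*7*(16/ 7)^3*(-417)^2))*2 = 3027059712/ 49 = 61776728.82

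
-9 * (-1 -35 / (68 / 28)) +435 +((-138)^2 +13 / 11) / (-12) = -1013.39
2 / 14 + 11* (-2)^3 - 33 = -846 / 7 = -120.86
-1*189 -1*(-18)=-171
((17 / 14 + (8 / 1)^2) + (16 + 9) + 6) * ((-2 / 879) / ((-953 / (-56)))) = -3592 / 279229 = -0.01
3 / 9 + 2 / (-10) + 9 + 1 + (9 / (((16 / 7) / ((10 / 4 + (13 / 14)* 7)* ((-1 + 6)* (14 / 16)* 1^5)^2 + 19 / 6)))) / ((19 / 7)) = 77228327 / 291840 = 264.63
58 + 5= 63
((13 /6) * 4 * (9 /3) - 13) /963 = 13 /963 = 0.01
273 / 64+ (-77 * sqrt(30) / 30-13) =-77 * sqrt(30) / 30-559 / 64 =-22.79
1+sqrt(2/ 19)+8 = sqrt(38)/ 19+9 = 9.32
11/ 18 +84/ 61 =1.99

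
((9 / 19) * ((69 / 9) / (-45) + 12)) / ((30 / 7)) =1.31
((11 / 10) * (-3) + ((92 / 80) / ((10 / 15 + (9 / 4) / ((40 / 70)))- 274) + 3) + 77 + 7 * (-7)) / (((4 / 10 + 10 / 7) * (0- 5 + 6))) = 25069345 / 1655168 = 15.15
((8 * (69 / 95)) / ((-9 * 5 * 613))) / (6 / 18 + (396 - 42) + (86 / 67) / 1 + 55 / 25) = -6164 / 10470827705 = -0.00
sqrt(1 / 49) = 0.14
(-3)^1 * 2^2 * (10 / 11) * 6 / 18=-40 / 11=-3.64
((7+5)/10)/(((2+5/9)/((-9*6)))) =-2916/115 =-25.36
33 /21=11 /7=1.57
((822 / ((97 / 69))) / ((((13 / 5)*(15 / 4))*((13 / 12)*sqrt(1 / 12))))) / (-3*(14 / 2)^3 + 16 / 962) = -67154112*sqrt(3) / 624120601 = -0.19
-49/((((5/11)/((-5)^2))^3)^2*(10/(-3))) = 813810834375/2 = 406905417187.50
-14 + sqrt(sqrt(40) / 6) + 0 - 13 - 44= -69.97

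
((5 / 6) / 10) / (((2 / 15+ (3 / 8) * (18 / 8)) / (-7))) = -40 / 67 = -0.60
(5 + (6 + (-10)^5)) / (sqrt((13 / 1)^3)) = -99989 * sqrt(13) / 169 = -2133.23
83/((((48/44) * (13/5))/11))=50215/156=321.89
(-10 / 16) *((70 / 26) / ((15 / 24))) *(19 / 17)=-3.01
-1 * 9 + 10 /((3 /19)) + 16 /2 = 187 /3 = 62.33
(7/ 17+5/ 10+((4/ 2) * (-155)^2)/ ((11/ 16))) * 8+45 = 559179.57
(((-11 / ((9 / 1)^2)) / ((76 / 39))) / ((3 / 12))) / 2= -143 / 1026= -0.14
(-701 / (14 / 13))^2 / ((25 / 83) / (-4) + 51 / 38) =130964754713 / 391559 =334470.04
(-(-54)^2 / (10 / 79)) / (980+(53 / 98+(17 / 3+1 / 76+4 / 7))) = -1286813304 / 55122205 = -23.34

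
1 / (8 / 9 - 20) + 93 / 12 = 331 / 43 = 7.70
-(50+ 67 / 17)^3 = -771095213 / 4913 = -156949.97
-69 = -69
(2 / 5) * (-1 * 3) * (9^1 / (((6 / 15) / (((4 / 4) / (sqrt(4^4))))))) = -27 / 16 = -1.69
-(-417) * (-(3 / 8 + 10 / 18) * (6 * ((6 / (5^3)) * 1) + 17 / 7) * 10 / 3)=-22137001 / 6300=-3513.81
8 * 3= 24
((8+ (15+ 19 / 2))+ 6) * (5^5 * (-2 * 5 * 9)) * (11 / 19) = -119109375 / 19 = -6268914.47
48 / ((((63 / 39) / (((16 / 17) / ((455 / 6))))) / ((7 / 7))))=1536 / 4165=0.37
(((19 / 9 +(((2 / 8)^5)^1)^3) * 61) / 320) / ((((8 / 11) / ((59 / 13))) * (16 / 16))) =161531787338537 / 64321430224896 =2.51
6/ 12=1/ 2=0.50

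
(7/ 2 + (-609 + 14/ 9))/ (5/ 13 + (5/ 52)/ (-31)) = -8762026/ 5535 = -1583.02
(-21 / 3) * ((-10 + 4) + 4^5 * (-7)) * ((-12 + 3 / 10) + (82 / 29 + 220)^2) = 10482405963687 / 4205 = 2492843273.17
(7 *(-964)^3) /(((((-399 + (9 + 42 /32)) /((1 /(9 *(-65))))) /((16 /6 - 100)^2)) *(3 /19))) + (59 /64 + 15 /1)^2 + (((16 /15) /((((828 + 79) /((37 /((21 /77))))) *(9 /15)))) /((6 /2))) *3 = -1654733939.35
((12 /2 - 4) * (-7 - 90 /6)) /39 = -44 /39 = -1.13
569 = 569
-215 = -215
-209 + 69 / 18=-1231 / 6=-205.17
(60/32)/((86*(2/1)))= 15/1376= 0.01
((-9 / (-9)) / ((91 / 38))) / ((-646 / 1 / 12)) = -12 / 1547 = -0.01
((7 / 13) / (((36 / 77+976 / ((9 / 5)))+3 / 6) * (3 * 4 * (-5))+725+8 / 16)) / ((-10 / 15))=4851 / 191386507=0.00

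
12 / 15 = 0.80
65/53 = 1.23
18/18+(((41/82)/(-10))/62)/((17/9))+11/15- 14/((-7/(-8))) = -902251/63240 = -14.27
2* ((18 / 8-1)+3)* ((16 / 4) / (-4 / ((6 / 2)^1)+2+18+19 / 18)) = 1.72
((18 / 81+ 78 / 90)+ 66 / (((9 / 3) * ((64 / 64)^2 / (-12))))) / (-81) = 11831 / 3645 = 3.25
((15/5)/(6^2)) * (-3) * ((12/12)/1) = -1/4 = -0.25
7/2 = 3.50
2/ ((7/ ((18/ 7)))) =36/ 49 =0.73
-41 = -41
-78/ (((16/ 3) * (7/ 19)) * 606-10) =-247/ 3739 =-0.07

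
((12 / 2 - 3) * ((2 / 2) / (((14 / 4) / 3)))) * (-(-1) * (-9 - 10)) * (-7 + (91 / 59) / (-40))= 405783 / 1180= 343.88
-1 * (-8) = 8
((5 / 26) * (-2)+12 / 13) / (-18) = -7 / 234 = -0.03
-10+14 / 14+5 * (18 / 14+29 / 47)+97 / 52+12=245997 / 17108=14.38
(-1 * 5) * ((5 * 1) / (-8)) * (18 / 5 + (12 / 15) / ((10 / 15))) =15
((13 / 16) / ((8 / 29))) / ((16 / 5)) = 1885 / 2048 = 0.92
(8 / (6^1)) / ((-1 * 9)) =-4 / 27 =-0.15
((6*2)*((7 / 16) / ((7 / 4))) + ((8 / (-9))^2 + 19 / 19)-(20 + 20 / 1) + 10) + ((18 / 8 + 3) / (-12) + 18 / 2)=-21575 / 1296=-16.65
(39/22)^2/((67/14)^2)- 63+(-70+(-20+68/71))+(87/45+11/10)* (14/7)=-84363852031/578474985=-145.84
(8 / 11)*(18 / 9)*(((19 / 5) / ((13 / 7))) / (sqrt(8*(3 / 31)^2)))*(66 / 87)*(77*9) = 7619304*sqrt(2) / 1885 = 5716.35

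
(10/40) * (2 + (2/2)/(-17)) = 33/68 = 0.49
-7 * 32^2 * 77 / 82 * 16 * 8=-35323904 / 41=-861558.63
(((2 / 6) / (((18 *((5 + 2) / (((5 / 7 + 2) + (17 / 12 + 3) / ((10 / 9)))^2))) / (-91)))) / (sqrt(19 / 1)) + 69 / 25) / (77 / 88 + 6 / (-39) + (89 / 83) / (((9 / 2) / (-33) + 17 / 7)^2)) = 74218117272 / 24880158025-6131825151911147 *sqrt(19) / 10006600516390800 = 0.31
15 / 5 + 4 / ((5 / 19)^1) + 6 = 121 / 5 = 24.20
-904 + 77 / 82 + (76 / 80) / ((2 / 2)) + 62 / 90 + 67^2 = 5295265 / 1476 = 3587.58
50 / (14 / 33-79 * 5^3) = -1650 / 325861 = -0.01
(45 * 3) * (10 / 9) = 150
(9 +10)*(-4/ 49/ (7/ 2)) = -0.44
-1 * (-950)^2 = -902500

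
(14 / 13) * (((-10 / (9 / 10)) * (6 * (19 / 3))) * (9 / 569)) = -53200 / 7397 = -7.19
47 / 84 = 0.56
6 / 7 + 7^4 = 16813 / 7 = 2401.86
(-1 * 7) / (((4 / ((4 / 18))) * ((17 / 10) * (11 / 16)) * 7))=-80 / 1683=-0.05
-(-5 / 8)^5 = 3125 / 32768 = 0.10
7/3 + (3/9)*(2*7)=7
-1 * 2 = -2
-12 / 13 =-0.92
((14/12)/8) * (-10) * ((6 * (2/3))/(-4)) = 35/24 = 1.46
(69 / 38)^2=4761 / 1444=3.30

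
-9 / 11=-0.82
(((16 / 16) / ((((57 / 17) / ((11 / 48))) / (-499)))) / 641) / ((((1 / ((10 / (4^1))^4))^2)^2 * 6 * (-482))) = 14238433837890625 / 332393361702912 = 42.84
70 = 70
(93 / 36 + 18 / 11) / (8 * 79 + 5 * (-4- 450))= -557 / 216216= -0.00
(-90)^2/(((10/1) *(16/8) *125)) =81/25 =3.24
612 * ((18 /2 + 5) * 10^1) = 85680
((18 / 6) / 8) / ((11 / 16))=6 / 11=0.55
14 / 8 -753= -3005 / 4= -751.25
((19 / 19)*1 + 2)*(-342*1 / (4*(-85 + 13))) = 57 / 16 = 3.56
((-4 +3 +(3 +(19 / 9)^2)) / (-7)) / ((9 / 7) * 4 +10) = -523 / 8586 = -0.06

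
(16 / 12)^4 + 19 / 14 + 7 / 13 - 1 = 59795 / 14742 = 4.06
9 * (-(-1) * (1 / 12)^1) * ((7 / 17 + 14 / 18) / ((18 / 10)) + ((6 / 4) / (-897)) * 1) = 542803 / 1097928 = 0.49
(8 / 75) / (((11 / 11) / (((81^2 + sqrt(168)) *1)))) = 16 *sqrt(42) / 75 + 17496 / 25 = 701.22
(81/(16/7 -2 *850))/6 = -189/23768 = -0.01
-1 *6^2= -36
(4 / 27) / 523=4 / 14121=0.00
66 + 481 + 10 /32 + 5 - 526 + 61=1397 /16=87.31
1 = 1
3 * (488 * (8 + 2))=14640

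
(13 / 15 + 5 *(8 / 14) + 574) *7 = 60661 / 15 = 4044.07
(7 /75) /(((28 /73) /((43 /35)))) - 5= -49361 /10500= -4.70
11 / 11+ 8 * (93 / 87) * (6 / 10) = 6.13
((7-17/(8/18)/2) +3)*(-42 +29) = 949/8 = 118.62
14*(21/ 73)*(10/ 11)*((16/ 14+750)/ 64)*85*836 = 445812675/ 146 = 3053511.47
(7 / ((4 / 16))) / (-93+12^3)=28 / 1635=0.02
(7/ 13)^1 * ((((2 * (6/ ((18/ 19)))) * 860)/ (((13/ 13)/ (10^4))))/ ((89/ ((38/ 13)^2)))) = 3303294400000/ 586599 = 5631264.97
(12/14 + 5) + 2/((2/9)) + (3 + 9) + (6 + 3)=251/7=35.86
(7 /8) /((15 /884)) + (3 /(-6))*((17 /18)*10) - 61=-637 /45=-14.16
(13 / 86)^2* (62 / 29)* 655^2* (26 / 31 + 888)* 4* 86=7991235878600 / 1247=6408368787.97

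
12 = 12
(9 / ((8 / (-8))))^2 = 81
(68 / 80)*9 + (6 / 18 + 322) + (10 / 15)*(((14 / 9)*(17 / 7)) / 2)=178871 / 540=331.24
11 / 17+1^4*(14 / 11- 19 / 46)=12961 / 8602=1.51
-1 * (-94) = 94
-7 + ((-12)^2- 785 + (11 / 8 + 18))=-5029 / 8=-628.62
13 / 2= 6.50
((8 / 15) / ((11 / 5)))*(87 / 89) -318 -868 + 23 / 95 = -110259373 / 93005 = -1185.52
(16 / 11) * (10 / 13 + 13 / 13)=368 / 143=2.57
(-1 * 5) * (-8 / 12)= 10 / 3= 3.33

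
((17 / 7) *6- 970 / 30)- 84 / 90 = -1963 / 105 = -18.70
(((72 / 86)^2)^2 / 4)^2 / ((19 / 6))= 1057916215296 / 222075805274419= 0.00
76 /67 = 1.13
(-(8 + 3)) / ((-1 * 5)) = 11 / 5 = 2.20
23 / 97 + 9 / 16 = 1241 / 1552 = 0.80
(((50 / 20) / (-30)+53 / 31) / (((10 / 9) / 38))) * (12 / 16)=20691 / 496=41.72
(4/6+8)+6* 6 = 134/3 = 44.67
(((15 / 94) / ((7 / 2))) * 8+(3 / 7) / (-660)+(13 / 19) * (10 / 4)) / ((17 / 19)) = 2.32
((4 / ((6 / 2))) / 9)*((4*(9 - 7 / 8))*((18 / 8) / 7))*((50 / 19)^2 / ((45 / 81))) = 48750 / 2527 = 19.29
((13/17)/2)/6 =13/204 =0.06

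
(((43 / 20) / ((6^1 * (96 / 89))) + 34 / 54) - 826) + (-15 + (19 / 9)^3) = -775076893 / 933120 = -830.63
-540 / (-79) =540 / 79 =6.84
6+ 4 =10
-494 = -494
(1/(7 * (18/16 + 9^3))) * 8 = 64/40887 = 0.00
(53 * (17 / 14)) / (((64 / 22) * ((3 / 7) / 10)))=49555 / 96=516.20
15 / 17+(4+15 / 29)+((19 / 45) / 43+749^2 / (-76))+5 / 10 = -534741273053 / 72500580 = -7375.68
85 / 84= 1.01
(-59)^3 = -205379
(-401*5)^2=4020025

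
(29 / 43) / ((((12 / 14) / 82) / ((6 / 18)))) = 8323 / 387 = 21.51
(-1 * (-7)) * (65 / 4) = 455 / 4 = 113.75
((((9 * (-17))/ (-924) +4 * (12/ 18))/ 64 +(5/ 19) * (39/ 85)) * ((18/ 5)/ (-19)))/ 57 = -630319/ 1149239168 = -0.00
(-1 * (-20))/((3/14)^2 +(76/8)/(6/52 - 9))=-129360/6619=-19.54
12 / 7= 1.71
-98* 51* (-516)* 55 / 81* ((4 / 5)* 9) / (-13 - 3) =-788018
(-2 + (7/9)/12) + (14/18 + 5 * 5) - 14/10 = 12119/540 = 22.44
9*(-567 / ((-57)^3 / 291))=54999 / 6859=8.02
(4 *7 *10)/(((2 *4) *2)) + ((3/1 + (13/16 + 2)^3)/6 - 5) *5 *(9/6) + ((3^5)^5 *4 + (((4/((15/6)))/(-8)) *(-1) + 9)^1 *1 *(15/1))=55527906310906825/16384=3389154437921.56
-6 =-6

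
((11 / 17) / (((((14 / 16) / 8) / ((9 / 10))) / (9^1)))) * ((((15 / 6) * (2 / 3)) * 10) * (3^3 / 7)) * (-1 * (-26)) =66718080 / 833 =80093.73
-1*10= -10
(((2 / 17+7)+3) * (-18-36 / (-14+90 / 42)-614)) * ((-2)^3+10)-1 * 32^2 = -19403040 / 1411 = -13751.27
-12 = -12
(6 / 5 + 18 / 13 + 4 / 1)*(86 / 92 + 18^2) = 3198658 / 1495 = 2139.57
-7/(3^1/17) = -39.67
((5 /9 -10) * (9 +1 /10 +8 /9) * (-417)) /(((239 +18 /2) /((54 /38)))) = 68527 /304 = 225.42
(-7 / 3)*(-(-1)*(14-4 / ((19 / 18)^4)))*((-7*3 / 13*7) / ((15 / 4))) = 75.83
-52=-52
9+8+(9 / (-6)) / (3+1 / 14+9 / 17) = 14212 / 857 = 16.58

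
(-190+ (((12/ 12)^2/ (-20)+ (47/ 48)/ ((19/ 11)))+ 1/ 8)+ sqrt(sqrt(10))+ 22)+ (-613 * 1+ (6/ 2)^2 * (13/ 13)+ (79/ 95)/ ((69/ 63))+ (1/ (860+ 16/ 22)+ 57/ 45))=-63662387911/ 82750320+ 10^(1/ 4)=-767.55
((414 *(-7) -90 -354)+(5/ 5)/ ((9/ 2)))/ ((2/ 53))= -797014/ 9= -88557.11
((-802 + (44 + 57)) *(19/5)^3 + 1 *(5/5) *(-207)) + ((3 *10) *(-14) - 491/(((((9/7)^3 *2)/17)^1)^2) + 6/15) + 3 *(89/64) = -199571002439041/4251528000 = -46941.01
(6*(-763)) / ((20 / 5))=-1144.50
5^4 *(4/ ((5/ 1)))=500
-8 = -8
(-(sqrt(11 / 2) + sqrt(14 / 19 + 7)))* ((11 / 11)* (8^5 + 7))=-12075* sqrt(57)- 32775* sqrt(22) / 2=-168028.44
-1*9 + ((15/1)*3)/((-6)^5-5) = -70074/7781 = -9.01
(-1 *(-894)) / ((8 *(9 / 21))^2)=7301 / 96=76.05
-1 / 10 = -0.10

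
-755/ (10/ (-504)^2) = -19178208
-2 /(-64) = 1 /32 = 0.03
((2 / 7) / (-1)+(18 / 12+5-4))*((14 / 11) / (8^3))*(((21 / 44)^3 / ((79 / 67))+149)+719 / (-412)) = 3166106416767 / 3903776915456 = 0.81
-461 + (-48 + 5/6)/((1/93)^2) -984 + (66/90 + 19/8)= -49126367/120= -409386.39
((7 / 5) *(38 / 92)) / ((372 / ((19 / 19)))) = 133 / 85560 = 0.00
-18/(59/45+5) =-405/142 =-2.85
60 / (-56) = -15 / 14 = -1.07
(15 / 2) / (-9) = -0.83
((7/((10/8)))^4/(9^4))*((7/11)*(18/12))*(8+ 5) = 27966848/15035625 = 1.86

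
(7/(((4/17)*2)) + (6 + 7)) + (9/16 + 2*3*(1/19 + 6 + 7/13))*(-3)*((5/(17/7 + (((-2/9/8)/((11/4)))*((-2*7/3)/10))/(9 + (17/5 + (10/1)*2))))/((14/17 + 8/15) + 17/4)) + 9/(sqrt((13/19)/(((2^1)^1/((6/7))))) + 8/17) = -274385067073174327/3643402054506136 + 2601*sqrt(5187)/2759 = -7.41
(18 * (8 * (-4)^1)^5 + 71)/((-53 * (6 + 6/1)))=603979705/636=949653.62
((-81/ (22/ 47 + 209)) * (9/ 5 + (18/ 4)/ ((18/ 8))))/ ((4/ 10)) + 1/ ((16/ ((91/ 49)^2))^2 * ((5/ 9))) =-21723826743/ 6051288320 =-3.59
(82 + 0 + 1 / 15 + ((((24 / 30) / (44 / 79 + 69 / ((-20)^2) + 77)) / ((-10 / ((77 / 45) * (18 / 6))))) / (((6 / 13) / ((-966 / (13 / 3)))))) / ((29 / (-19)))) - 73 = 1128727976 / 152638455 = 7.39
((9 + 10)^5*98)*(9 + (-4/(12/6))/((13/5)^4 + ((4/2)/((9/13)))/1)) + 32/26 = 594133066878950/273299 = 2173930628.65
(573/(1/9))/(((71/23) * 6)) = 39537/142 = 278.43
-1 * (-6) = 6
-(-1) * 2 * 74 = 148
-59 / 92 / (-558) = 59 / 51336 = 0.00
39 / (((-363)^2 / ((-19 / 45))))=-247 / 1976535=-0.00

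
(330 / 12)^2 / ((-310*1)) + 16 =3363 / 248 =13.56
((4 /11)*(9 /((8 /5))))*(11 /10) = 2.25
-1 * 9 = -9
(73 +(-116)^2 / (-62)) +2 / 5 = -22263 / 155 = -143.63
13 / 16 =0.81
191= 191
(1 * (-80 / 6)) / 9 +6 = 122 / 27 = 4.52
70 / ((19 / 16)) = 1120 / 19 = 58.95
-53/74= -0.72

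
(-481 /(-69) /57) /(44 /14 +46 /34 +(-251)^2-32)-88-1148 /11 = -62365494379259 /324206259498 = -192.36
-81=-81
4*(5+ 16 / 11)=284 / 11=25.82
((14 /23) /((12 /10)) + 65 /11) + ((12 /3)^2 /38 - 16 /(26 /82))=-8178350 /187473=-43.62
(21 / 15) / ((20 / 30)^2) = 63 / 20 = 3.15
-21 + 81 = 60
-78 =-78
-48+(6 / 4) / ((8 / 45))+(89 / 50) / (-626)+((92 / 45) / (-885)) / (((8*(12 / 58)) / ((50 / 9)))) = -213100226591 / 5384977200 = -39.57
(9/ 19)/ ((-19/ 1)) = -9/ 361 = -0.02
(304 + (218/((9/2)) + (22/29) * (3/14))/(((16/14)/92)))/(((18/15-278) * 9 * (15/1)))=-2201203/19506096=-0.11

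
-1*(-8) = 8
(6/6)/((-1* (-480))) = 1/480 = 0.00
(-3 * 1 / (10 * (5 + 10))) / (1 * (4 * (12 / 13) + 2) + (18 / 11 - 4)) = -143 / 23800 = -0.01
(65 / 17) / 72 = 65 / 1224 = 0.05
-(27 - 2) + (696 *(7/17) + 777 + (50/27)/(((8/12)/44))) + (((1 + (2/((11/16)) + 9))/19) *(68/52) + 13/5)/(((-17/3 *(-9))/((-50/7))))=3376428746/2909907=1160.32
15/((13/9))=135/13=10.38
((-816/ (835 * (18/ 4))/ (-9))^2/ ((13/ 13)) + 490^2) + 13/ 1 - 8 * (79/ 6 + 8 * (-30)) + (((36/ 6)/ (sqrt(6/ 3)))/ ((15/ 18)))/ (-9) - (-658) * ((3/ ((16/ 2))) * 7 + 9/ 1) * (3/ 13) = 6440901555073747/ 26430405300 - 2 * sqrt(2)/ 5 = 243692.31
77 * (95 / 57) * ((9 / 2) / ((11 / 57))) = 2992.50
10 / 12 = 0.83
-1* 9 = -9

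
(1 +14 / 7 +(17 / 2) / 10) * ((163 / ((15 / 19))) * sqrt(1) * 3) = 238469 / 100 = 2384.69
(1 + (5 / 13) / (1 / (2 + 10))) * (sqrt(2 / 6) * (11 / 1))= 803 * sqrt(3) / 39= 35.66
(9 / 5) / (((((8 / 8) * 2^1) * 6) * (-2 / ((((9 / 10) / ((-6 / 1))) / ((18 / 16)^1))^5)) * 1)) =4 / 1265625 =0.00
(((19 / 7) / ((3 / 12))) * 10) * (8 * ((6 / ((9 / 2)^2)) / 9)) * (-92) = -4474880 / 1701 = -2630.73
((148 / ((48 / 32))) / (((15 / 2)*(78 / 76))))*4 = 89984 / 1755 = 51.27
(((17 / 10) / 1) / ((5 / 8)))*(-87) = -236.64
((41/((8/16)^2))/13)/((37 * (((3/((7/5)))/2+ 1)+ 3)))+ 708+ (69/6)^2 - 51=107823891/136604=789.32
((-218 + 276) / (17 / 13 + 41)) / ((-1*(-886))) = 377 / 243650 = 0.00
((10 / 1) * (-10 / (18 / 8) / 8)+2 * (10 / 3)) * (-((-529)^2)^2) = -87012205867.78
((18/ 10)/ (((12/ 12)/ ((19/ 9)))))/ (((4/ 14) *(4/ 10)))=133/ 4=33.25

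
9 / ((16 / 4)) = 9 / 4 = 2.25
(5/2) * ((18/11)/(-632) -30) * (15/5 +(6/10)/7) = -2815803/12166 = -231.45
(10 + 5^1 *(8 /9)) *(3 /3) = 130 /9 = 14.44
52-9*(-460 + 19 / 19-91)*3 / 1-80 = 14822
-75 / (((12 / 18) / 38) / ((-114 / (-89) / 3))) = -162450 / 89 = -1825.28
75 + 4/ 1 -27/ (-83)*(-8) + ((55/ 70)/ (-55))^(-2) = 413041/ 83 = 4976.40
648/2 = 324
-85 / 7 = -12.14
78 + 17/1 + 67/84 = 8047/84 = 95.80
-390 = -390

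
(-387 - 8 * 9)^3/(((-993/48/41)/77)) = 4884640670448/331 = 14757222569.33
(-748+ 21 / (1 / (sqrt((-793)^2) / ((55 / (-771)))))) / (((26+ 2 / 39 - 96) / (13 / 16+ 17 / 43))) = 417447462627 / 103227520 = 4043.96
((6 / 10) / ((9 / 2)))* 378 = 252 / 5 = 50.40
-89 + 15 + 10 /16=-587 /8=-73.38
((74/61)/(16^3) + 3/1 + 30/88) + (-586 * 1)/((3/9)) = -1754.66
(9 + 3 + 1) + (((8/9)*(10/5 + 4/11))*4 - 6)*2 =1763/99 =17.81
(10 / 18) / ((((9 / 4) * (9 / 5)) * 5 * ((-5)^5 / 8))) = -32 / 455625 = -0.00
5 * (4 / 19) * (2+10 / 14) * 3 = 60 / 7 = 8.57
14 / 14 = 1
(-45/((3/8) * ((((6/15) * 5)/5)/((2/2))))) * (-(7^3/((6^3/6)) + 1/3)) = 8875/3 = 2958.33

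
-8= -8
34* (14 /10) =238 /5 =47.60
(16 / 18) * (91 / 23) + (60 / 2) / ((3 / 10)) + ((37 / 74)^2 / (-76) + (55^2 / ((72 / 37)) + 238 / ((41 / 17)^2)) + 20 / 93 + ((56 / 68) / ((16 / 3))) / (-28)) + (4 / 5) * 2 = 316040394630967 / 185823657120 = 1700.75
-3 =-3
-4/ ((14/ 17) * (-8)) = 17/ 28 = 0.61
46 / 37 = 1.24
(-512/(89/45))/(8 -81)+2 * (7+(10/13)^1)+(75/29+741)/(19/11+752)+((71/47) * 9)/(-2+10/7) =-14207346578747/3817851055252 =-3.72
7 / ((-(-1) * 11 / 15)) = 105 / 11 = 9.55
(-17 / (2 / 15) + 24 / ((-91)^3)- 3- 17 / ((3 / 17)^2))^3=-772288382646603113282948768293 / 2495686594356926012952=-309449265.14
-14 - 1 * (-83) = 69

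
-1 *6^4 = -1296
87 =87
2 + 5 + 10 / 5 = 9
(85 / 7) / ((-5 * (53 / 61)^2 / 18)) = -1138626 / 19663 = -57.91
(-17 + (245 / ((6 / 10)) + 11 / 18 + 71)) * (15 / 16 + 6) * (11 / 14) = 3391531 / 1344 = 2523.46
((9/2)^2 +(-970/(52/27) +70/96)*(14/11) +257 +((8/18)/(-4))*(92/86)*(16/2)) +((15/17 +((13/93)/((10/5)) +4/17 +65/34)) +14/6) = -358.35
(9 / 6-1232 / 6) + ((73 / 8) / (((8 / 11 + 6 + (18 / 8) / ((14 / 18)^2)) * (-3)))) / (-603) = -8304987470 / 40744107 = -203.83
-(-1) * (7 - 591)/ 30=-292/ 15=-19.47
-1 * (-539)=539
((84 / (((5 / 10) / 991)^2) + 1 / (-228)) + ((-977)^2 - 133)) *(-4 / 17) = -75452863535 / 969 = -77866732.23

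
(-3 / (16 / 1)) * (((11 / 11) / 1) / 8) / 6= -1 / 256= -0.00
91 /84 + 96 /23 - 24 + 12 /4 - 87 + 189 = 23807 /276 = 86.26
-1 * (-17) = 17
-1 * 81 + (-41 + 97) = -25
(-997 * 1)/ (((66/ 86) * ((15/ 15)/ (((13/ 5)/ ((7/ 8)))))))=-4458584/ 1155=-3860.25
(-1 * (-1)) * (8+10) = 18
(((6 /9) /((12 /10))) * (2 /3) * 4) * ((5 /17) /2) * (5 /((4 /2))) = 250 /459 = 0.54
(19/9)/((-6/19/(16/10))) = -1444/135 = -10.70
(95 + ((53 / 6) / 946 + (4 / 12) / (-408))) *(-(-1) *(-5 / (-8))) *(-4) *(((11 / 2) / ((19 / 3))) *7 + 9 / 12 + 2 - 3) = -121836901195 / 88000704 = -1384.50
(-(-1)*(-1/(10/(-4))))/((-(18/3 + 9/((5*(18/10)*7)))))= -14/215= -0.07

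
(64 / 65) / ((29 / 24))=1536 / 1885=0.81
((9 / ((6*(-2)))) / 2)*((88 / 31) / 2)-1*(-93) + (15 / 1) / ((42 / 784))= 372.47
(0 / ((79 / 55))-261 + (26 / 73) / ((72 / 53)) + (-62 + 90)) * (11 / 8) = -6727985 / 21024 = -320.01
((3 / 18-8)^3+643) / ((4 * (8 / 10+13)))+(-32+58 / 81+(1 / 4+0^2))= -558265 / 19872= -28.09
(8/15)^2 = 64/225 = 0.28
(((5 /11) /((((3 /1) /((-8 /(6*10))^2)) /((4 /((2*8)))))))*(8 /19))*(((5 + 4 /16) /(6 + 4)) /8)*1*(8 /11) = 7 /517275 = 0.00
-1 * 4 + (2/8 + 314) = 1241/4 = 310.25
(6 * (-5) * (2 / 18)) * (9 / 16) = -15 / 8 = -1.88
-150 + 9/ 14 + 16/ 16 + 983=11685/ 14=834.64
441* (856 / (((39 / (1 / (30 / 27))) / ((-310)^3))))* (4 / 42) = -321313809600 / 13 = -24716446892.31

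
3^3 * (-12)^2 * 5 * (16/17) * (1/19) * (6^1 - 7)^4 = 311040/323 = 962.97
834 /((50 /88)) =36696 /25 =1467.84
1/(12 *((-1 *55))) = -0.00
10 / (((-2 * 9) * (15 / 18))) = -2 / 3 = -0.67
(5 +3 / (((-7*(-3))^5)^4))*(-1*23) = -115.00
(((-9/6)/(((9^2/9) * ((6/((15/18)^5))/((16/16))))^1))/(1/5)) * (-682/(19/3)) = 5328125/886464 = 6.01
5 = 5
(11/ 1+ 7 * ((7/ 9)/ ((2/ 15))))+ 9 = 365/ 6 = 60.83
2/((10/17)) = 17/5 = 3.40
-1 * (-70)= 70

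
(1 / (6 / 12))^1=2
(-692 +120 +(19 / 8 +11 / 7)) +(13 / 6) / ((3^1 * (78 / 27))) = -31797 / 56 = -567.80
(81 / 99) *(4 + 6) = 90 / 11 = 8.18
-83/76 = -1.09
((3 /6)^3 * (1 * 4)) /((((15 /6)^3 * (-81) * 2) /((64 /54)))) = -64 /273375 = -0.00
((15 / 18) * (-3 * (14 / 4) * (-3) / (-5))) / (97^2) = -21 / 37636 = -0.00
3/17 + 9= 156/17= 9.18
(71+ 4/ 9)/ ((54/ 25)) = 16075/ 486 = 33.08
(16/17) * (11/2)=88/17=5.18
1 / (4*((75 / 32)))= 8 / 75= 0.11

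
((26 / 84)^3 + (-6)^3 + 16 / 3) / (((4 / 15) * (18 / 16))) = -702.12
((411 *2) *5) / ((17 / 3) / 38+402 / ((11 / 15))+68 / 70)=180387900 / 24108881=7.48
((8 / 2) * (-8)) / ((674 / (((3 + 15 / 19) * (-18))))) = 20736 / 6403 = 3.24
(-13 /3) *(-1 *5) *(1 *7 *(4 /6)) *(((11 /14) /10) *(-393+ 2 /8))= -224653 /72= -3120.18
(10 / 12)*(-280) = -700 / 3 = -233.33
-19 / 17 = -1.12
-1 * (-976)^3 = 929714176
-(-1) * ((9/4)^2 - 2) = 49/16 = 3.06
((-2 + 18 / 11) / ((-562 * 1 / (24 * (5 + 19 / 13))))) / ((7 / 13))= 576 / 3091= 0.19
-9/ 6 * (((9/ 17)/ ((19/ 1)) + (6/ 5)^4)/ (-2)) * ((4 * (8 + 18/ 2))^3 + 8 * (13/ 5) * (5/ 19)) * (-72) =-136863016345584/ 3835625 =-35682063.90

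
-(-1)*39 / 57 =13 / 19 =0.68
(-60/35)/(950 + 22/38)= -228/126427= -0.00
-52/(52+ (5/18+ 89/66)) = -5148/5309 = -0.97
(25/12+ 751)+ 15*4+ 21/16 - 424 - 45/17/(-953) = 303592699/777648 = 390.40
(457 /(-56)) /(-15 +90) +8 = 7.89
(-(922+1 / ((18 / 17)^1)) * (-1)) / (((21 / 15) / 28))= 166130 / 9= 18458.89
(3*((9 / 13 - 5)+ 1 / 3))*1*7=-83.46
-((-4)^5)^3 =1073741824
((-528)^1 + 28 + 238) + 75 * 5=113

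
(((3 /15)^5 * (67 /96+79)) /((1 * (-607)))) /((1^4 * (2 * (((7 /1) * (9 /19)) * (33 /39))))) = -269971 /36055800000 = -0.00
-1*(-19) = 19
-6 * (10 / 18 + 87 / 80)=-1183 / 120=-9.86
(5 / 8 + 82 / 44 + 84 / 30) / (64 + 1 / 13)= 30251 / 366520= 0.08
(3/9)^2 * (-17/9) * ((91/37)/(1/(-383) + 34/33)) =-6517511/12976011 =-0.50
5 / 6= 0.83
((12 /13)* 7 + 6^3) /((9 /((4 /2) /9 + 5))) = 45308 /351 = 129.08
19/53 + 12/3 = 231/53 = 4.36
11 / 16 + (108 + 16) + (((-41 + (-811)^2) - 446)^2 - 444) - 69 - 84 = 6911304484539 / 16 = 431956530283.69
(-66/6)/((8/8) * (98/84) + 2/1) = -66/19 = -3.47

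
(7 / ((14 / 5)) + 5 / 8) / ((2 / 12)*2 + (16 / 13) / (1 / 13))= 75 / 392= 0.19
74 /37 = 2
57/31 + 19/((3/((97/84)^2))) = 6748477/656208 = 10.28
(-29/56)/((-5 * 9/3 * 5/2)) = 29/2100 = 0.01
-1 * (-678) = 678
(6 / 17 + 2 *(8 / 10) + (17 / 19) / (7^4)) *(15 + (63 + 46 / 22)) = 156.44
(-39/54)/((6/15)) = -65/36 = -1.81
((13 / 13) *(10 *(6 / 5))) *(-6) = -72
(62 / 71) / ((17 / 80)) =4.11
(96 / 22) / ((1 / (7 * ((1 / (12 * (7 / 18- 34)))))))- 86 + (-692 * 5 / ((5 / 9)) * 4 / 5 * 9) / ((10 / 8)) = -1196547562 / 33275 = -35959.36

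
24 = 24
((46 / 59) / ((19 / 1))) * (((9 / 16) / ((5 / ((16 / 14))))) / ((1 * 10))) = 207 / 392350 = 0.00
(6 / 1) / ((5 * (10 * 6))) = 1 / 50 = 0.02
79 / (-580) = -79 / 580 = -0.14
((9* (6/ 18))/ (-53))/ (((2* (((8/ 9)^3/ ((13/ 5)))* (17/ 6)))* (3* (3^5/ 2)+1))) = -0.00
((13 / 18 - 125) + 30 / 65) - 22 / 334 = -4841065 / 39078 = -123.88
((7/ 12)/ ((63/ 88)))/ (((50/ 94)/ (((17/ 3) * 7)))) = 123046/ 2025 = 60.76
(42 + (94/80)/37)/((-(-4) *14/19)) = 1181933/82880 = 14.26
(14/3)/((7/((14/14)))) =2/3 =0.67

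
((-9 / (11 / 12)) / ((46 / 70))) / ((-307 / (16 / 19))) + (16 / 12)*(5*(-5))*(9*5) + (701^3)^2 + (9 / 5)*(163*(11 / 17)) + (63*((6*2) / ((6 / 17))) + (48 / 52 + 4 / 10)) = 193500852817065885942136142 / 1630702645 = 118661028367355034.21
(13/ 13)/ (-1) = -1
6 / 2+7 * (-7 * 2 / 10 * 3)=-132 / 5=-26.40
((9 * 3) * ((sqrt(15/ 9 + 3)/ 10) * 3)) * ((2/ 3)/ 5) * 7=63 * sqrt(42)/ 25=16.33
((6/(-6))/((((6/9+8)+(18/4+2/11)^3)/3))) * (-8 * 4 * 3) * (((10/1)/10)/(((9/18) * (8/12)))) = 7.76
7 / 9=0.78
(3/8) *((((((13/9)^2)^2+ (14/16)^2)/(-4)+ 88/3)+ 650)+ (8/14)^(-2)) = 1144013567/4478976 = 255.42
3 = 3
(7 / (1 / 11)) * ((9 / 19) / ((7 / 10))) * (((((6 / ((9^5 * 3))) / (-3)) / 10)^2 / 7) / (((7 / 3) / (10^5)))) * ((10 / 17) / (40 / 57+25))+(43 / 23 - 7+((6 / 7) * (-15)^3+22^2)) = -5249985133689259876 / 2174818620584043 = -2413.99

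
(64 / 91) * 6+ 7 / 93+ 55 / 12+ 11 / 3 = 12.55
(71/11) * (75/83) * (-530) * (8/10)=-2257800/913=-2472.95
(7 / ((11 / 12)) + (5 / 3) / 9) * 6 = 4646 / 99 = 46.93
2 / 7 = 0.29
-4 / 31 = -0.13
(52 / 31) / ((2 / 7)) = 182 / 31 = 5.87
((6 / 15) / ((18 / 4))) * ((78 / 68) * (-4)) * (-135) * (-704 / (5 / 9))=-5930496 / 85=-69770.54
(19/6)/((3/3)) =19/6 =3.17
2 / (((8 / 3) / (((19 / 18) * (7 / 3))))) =133 / 72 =1.85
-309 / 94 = -3.29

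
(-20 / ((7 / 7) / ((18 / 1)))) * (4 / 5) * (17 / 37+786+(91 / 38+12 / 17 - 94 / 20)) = -13507002432 / 59755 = -226039.70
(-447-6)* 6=-2718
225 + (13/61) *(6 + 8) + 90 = 19397/61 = 317.98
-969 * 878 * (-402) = 342014364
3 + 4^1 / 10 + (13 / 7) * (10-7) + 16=874 / 35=24.97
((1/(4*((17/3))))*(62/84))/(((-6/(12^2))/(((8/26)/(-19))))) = 372/29393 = 0.01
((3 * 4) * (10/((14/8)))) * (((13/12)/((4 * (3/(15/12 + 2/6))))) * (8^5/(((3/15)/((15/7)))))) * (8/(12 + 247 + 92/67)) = 54227763200/512883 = 105731.25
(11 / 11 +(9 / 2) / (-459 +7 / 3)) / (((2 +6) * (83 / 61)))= 165493 / 1819360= 0.09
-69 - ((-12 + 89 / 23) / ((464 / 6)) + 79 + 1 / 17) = -13421175 / 90712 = -147.95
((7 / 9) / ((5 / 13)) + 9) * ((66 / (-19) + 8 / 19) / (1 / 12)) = -115072 / 285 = -403.76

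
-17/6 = -2.83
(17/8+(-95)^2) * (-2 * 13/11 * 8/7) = -1877642/77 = -24384.96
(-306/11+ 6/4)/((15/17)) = -3281/110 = -29.83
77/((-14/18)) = -99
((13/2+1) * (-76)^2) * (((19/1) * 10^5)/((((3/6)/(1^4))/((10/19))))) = 86640000000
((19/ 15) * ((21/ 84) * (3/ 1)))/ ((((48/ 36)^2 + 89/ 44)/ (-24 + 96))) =135432/ 7525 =18.00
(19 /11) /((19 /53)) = 4.82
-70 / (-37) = 70 / 37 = 1.89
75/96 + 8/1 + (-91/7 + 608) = 19321/32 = 603.78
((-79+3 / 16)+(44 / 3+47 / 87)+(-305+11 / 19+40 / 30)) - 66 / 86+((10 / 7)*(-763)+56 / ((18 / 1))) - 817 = -7749372577 / 3411792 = -2271.35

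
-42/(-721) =6/103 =0.06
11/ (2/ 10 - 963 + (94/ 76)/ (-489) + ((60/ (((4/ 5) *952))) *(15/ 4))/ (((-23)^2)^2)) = -544544571980640/ 47662626423700637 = -0.01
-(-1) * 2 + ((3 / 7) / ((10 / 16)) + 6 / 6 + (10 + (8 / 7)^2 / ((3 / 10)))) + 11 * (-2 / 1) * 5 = -67591 / 735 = -91.96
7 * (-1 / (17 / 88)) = -616 / 17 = -36.24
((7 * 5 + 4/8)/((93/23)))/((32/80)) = 8165/372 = 21.95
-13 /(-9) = 1.44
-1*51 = -51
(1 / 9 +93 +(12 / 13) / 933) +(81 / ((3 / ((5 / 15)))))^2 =6335417 / 36387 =174.11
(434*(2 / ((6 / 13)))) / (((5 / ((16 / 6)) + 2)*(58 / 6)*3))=1456 / 87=16.74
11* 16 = 176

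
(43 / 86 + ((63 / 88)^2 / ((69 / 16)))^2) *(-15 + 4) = -63711041 / 11265584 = -5.66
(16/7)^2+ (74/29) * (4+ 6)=43684/1421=30.74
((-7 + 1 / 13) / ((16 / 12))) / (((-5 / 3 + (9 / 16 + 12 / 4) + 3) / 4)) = -2592 / 611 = -4.24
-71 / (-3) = 71 / 3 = 23.67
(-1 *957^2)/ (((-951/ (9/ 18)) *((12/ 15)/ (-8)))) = -1526415/ 317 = -4815.19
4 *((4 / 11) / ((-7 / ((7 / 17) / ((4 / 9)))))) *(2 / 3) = -24 / 187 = -0.13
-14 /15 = -0.93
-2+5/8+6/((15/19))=6.22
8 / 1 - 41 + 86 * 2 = 139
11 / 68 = 0.16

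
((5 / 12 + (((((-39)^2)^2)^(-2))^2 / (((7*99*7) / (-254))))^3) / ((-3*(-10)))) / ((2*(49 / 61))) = 272755518252767251428697122108347899293853666171909301233702826031256391415918548734999369 / 31550212078549602066899785140926275039630024073917902123032903942238444226733136198150388560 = 0.01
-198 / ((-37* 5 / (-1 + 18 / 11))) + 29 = 5491 / 185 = 29.68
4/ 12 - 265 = -794/ 3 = -264.67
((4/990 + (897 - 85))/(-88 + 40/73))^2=215234807999689/2496526401600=86.21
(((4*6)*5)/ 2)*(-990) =-59400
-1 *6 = -6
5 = 5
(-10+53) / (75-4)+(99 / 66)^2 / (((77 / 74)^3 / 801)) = 51871992653 / 32413843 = 1600.30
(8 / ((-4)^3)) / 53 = -1 / 424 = -0.00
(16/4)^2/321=16/321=0.05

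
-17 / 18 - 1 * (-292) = 5239 / 18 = 291.06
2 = 2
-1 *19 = -19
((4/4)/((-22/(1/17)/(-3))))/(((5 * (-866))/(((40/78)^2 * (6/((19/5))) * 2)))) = -400/259997881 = -0.00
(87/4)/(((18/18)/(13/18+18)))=9773/24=407.21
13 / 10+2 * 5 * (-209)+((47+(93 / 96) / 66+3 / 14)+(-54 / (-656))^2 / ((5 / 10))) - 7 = -254540343709 / 124259520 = -2048.46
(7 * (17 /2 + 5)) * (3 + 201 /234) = 18963 /52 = 364.67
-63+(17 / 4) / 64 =-16111 / 256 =-62.93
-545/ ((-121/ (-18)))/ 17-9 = -28323/ 2057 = -13.77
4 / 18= 2 / 9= 0.22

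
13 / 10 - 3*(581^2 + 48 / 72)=-10126837 / 10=-1012683.70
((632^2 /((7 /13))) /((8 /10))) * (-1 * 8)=-51925120 /7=-7417874.29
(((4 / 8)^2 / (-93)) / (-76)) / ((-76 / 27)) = -9 / 716224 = -0.00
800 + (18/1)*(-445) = -7210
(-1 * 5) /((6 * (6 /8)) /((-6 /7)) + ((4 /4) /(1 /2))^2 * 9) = -20 /123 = -0.16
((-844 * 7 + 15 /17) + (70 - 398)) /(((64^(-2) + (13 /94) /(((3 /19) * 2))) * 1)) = -14229.34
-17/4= -4.25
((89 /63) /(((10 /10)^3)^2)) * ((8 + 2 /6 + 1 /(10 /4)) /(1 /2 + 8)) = 23318 /16065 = 1.45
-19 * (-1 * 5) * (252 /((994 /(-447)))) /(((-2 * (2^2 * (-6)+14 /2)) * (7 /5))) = -1910925 /8449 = -226.17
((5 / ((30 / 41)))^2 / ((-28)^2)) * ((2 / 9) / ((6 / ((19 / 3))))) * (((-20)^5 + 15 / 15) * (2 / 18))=-102204768061 / 20575296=-4967.35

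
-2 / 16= -1 / 8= -0.12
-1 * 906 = -906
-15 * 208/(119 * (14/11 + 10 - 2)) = -5720/2023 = -2.83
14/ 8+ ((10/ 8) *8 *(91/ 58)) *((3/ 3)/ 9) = 3.49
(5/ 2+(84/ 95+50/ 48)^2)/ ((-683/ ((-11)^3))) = 42960528611/ 3550507200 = 12.10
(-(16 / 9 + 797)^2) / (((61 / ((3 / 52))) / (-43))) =170947231 / 6588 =25948.27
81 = 81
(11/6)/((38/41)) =451/228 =1.98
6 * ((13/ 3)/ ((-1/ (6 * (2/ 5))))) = -312/ 5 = -62.40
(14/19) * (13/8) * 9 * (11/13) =693/76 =9.12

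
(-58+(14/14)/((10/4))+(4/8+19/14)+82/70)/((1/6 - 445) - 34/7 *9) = 2292/20519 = 0.11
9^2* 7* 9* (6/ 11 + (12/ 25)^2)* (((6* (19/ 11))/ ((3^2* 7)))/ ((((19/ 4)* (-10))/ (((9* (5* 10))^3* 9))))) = -1360659021120/ 121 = -11245115877.02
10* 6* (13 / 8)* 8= 780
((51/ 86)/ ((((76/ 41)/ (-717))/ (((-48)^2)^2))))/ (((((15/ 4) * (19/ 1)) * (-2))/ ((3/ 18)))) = 110536482816/ 77615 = 1424163.92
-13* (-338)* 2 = 8788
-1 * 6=-6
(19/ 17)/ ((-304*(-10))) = 0.00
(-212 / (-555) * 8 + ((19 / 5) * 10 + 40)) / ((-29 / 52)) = -2339272 / 16095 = -145.34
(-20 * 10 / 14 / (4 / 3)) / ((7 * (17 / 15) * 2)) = -0.68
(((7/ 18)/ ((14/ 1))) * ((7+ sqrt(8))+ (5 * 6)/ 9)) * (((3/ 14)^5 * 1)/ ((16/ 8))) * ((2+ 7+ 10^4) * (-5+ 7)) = 1.65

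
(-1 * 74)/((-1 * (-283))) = -74/283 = -0.26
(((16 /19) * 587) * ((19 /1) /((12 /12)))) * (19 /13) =178448 /13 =13726.77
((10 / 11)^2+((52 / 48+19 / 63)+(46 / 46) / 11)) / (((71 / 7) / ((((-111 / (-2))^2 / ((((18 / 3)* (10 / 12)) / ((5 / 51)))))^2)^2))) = 2219216131302373089 / 734749604864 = 3020370.64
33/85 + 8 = 713/85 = 8.39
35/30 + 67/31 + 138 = 26287/186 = 141.33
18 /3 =6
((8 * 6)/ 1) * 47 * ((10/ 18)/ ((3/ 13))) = 48880/ 9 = 5431.11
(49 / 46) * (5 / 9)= 0.59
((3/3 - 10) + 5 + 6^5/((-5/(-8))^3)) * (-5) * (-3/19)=11942436/475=25141.97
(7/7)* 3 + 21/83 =270/83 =3.25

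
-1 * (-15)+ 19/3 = 21.33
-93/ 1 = -93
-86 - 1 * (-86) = 0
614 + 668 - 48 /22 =14078 /11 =1279.82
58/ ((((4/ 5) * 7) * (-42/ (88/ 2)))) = -1595/ 147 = -10.85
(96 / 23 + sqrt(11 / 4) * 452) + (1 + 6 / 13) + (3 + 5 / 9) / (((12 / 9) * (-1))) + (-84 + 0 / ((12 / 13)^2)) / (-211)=637241 / 189267 + 226 * sqrt(11)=752.92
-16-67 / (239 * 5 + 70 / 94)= -902349 / 56200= -16.06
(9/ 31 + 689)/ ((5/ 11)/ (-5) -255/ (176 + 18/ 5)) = -211073104/ 462613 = -456.26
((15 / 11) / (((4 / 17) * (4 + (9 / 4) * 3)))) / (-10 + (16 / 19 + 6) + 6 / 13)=-0.20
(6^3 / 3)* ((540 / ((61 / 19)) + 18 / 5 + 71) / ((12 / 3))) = 1332954 / 305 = 4370.34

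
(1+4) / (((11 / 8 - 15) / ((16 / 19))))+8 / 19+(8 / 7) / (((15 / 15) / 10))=167304 / 14497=11.54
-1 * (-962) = 962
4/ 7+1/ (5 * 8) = 167/ 280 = 0.60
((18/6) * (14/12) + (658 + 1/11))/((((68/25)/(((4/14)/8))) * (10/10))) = 363875/41888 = 8.69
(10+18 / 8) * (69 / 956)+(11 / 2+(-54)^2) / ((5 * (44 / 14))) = 39287311 / 210320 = 186.80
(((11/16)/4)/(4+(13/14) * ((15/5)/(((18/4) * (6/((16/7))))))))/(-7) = -693/119552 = -0.01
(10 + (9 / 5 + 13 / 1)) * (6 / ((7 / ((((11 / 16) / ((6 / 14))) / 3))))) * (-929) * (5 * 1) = -316789 / 6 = -52798.17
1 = 1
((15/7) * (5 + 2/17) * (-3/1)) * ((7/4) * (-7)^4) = -138234.04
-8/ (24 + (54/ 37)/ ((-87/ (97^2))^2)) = -124468/ 265961247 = -0.00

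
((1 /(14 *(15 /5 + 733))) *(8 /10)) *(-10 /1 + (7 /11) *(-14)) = -13 /8855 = -0.00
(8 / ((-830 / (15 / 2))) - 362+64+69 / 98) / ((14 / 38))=-45957067 / 56938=-807.14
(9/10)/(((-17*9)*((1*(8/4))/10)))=-1/34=-0.03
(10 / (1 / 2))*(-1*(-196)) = 3920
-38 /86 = -19 /43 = -0.44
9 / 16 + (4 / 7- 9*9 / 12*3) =-2141 / 112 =-19.12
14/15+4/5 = 26/15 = 1.73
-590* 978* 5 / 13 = -2885100 / 13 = -221930.77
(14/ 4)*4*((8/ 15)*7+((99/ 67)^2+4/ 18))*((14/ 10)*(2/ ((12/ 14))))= 850699682/ 3030075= 280.75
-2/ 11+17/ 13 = 161/ 143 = 1.13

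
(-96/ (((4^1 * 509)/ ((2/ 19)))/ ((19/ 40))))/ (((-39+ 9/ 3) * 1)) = 1/ 15270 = 0.00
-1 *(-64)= 64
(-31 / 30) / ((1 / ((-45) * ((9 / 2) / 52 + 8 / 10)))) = 42873 / 1040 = 41.22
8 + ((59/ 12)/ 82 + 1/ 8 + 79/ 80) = 90257/ 9840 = 9.17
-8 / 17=-0.47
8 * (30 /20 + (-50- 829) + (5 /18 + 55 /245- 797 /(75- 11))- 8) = -25329653 /3528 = -7179.61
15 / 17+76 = 1307 / 17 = 76.88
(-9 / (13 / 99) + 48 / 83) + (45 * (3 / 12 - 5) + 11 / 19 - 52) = -27318091 / 82004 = -333.13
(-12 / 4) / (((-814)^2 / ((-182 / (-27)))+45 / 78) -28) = -42 / 1375777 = -0.00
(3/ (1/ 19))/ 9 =19/ 3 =6.33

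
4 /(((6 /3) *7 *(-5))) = -2 /35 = -0.06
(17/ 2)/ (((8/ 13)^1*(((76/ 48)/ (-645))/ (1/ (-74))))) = 427635/ 5624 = 76.04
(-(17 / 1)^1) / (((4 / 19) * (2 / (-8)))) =323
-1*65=-65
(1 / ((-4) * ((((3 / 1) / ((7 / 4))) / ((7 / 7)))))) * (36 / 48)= -7 / 64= -0.11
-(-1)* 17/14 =17/14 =1.21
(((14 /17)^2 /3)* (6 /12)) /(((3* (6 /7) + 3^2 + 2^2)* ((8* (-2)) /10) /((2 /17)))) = -1715 /3213102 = -0.00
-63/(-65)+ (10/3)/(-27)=4453/5265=0.85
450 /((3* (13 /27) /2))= 8100 /13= 623.08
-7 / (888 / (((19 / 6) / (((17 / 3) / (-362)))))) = 24073 / 15096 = 1.59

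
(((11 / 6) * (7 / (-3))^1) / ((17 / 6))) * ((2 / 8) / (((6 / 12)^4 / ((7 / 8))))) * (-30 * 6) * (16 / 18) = 43120 / 51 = 845.49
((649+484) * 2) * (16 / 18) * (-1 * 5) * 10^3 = -90640000 / 9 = -10071111.11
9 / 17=0.53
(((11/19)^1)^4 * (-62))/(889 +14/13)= -0.01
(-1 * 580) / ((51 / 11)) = -6380 / 51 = -125.10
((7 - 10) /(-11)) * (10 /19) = 30 /209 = 0.14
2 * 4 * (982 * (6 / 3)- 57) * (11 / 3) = 55938.67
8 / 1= 8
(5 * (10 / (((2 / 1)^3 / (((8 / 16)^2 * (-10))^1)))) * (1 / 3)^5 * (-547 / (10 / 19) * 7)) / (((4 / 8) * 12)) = 77.97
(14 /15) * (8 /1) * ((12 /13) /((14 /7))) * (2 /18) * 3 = 224 /195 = 1.15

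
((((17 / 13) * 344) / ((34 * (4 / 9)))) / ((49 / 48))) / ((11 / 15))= 278640 / 7007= 39.77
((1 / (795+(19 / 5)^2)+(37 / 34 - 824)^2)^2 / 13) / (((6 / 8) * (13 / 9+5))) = 7298321433.40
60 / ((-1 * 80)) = -3 / 4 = -0.75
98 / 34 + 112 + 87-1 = 3415 / 17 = 200.88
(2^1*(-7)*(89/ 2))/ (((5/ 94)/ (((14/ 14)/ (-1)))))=58562/ 5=11712.40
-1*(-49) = 49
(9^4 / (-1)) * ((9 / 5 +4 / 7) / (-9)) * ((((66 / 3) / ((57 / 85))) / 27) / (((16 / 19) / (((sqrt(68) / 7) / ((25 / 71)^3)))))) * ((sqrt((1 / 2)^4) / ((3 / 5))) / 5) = 16665409893 * sqrt(17) / 12250000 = 5609.24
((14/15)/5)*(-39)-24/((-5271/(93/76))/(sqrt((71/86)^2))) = -261090283/35886725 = -7.28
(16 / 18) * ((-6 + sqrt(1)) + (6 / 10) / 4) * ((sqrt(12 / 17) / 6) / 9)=-0.07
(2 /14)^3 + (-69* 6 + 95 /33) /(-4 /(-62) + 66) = -144190327 /23181312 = -6.22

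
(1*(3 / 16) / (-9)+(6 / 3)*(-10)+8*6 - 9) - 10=8.98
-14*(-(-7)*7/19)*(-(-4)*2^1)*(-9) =49392/19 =2599.58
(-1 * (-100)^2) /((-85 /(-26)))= -52000 /17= -3058.82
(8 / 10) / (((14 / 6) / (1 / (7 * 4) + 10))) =843 / 245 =3.44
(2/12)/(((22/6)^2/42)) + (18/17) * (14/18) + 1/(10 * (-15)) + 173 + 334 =156847543/308550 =508.34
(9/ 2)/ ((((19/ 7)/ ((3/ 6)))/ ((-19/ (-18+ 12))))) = 21/ 8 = 2.62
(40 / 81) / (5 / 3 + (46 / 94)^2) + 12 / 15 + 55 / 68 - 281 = -4046081269 / 14495220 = -279.13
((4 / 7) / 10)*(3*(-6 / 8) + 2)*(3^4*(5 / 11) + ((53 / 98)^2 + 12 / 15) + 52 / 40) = -20711857 / 36975400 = -0.56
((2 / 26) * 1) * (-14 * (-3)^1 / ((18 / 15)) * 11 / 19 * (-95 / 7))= -275 / 13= -21.15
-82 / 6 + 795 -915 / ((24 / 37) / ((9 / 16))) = -4663 / 384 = -12.14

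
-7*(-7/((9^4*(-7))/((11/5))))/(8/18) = -77/14580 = -0.01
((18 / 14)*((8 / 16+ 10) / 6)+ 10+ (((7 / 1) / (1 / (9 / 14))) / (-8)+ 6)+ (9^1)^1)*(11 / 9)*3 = 4697 / 48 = 97.85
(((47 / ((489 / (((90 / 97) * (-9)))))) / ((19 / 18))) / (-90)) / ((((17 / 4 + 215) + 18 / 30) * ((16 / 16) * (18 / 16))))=45120 / 1320898373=0.00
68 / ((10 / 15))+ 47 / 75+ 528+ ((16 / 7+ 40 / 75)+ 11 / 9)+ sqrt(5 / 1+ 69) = sqrt(74)+ 999602 / 1575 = 643.27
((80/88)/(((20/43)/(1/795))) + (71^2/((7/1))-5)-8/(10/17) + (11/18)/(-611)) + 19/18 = 17519264551/24934910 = 702.60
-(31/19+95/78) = -4223/1482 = -2.85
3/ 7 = 0.43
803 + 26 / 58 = 23300 / 29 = 803.45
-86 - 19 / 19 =-87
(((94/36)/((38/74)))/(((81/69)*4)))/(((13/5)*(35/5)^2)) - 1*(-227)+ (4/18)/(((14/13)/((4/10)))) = 26715253309/117641160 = 227.09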